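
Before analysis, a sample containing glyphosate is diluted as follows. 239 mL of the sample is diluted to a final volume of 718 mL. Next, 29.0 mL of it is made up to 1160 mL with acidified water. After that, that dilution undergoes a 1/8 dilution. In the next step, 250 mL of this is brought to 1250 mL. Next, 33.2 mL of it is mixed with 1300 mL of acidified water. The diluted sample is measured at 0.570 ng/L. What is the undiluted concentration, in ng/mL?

Overall dilution factor = 3.004 × 40 × 8 × 5 × 40.16 = 1.93 × 10⁵.
Original = 0.570 ng/L × 1.93 × 10⁵ = 1.10 × 10⁵ ng/L = 110 ng/mL.

110 ng/mL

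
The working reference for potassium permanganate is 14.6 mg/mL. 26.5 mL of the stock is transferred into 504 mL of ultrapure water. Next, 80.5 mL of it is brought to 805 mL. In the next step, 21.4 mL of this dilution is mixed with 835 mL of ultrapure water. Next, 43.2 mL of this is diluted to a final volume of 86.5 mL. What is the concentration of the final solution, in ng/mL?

910 ng/mL

Overall dilution factor = 20.02 × 10 × 40.02 × 2.002 = 1.60 × 10⁴.
14.6 mg/mL / 1.60 × 10⁴ = 9.10 × 10⁻⁴ mg/mL = 910 ng/mL.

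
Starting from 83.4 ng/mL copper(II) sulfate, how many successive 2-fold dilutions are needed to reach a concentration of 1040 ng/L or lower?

Need 2ⁿ ≥ 80.2, so n ≥ log(80.2)/log(2) = 6.33.
Minimum whole steps: n = 7.

7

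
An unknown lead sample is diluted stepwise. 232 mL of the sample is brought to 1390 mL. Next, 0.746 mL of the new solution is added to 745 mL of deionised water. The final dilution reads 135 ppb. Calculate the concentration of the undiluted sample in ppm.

809 ppm

Overall dilution factor = 5.991 × 999.7 = 5989.
Original = 135 ppb × 5989 = 8.09 × 10⁵ ppb = 809 ppm.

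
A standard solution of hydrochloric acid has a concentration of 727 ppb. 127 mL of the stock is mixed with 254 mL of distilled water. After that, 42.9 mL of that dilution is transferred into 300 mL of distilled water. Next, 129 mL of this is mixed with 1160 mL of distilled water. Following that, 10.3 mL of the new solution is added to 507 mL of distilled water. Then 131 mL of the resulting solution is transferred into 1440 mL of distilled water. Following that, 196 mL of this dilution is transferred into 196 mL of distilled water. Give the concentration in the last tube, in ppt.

2.52 ppt

Overall dilution factor = 3 × 7.993 × 9.992 × 50.22 × 11.99 × 2 = 2.89 × 10⁵.
727 ppb / 2.89 × 10⁵ = 2.52 × 10⁻³ ppb = 2.52 ppt.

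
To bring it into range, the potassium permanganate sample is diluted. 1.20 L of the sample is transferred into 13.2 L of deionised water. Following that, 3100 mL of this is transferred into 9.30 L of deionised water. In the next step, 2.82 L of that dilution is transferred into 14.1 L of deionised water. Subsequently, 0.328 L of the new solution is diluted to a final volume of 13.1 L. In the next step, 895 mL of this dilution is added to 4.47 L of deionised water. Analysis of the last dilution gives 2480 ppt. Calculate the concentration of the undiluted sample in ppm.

171 ppm

Overall dilution factor = 12 × 4 × 6 × 39.94 × 5.994 = 6.90 × 10⁴.
Original = 2480 ppt × 6.90 × 10⁴ = 1.71 × 10⁸ ppt = 171 ppm.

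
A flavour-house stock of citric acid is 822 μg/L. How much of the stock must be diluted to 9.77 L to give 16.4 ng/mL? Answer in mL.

16.4 ng/mL = 16.4 μg/L.
V₁ = C₂V₂/C₁ = 16.4 × 9.77 / 822 = 0.195 L = 195 mL.

195 mL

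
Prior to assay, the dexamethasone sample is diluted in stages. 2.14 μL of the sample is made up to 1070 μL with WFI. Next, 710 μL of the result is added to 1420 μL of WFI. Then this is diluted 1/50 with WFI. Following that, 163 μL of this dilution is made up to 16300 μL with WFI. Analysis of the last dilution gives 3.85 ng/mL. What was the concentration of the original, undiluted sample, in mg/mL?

28.9 mg/mL

Overall dilution factor = 500 × 3 × 50 × 100 = 7.50 × 10⁶.
Original = 3.85 ng/mL × 7.50 × 10⁶ = 2.89 × 10⁷ ng/mL = 28.9 mg/mL.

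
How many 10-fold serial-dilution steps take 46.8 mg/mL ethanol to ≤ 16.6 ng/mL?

7

Need 10ⁿ ≥ 2.82 × 10⁶, so n ≥ log(2.82 × 10⁶)/log(10) = 6.45.
Minimum whole steps: n = 7.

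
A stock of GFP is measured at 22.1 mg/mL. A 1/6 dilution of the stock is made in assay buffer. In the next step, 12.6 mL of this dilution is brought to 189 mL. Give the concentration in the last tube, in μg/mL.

Overall dilution factor = 6 × 15 = 90.0.
22.1 mg/mL / 90.0 = 0.246 mg/mL = 246 μg/mL.

246 μg/mL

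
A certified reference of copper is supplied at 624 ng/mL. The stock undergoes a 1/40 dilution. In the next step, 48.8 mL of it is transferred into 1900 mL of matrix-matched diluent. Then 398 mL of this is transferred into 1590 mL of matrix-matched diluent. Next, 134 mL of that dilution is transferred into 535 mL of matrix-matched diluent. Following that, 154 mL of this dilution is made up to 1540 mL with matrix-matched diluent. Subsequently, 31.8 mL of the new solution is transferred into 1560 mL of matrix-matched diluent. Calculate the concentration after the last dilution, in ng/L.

0.0313 ng/L

Overall dilution factor = 40 × 39.93 × 4.995 × 4.993 × 10 × 50.06 = 1.99 × 10⁷.
624 ng/mL / 1.99 × 10⁷ = 3.13 × 10⁻⁵ ng/mL = 0.0313 ng/L.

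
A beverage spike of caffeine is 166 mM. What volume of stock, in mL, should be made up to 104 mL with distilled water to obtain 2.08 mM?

V₁ = C₂V₂/C₁ = 2.08 × 104 / 166 = 1.30 mL.

1.30 mL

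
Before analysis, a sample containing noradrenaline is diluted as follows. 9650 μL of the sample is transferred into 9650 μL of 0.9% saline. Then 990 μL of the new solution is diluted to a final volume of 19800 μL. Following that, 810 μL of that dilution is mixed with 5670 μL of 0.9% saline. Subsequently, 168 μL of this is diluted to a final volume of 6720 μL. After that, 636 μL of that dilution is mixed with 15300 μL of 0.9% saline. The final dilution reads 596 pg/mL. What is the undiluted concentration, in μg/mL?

Overall dilution factor = 2 × 20 × 8 × 40 × 25.06 = 3.21 × 10⁵.
Original = 596 pg/mL × 3.21 × 10⁵ = 1.91 × 10⁸ pg/mL = 191 μg/mL.

191 μg/mL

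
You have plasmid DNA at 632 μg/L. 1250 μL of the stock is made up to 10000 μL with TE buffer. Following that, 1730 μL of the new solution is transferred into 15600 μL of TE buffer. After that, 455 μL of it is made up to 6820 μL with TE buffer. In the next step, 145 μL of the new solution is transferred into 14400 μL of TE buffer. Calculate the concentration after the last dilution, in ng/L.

5.25 ng/L

Overall dilution factor = 8 × 10.02 × 14.99 × 100.3 = 1.20 × 10⁵.
632 μg/L / 1.20 × 10⁵ = 5.25 × 10⁻³ μg/L = 5.25 ng/L.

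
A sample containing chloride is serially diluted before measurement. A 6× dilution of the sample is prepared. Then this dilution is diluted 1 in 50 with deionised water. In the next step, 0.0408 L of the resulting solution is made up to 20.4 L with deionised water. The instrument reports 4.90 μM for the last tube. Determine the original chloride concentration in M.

0.735 M

Overall dilution factor = 6 × 50 × 500 = 1.50 × 10⁵.
Original = 4.90 μM × 1.50 × 10⁵ = 7.35 × 10⁵ μM = 0.735 M.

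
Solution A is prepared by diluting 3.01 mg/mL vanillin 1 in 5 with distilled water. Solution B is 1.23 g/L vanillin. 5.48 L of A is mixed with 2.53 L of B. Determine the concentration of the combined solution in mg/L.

800 mg/L

C_A = 3.01 mg/mL / 5 = 0.602 mg/mL.
C_B = 1.23 g/L = 1.23 mg/mL.
C_mix = (C_A·V_A + C_B·V_B)/(V_A + V_B) = (0.602×5.48 + 1.23×2.53) / 8.010 = 0.800 mg/mL = 800 mg/L.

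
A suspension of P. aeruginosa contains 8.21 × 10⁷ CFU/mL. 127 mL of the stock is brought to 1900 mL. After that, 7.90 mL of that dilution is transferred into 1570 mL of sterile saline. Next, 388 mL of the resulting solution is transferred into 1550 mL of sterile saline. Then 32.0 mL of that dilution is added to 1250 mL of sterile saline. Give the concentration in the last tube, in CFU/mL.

Overall dilution factor = 14.96 × 199.7 × 4.995 × 40.06 = 5.98 × 10⁵.
8.21 × 10⁷ CFU/mL / 5.98 × 10⁵ = 137 CFU/mL.

137 CFU/mL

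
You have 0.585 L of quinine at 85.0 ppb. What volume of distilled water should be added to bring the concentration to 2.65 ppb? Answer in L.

18.2 L

V₂ = C₁V₁/C₂ = 85.0 × 0.585 / 2.65 = 18.8 L.
Diluent to add = V₂ − V₁ = 18.8 − 0.585 = 18.2 L.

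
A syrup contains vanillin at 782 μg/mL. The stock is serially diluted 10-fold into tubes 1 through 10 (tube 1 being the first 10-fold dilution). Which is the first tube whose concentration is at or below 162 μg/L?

Tube n has concentration 782 μg/mL / 10ⁿ.
Need 10ⁿ ≥ 782 μg/mL / 162 μg/L = 4827, so n ≥ 3.68.
First such tube: n = 4.

tube 4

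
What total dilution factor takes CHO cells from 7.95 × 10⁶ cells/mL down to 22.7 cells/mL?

3.50 × 10⁵

Factor = C₀/C_target = 7.95 × 10⁶ cells/mL / 22.7 cells/mL = 3.50 × 10⁵.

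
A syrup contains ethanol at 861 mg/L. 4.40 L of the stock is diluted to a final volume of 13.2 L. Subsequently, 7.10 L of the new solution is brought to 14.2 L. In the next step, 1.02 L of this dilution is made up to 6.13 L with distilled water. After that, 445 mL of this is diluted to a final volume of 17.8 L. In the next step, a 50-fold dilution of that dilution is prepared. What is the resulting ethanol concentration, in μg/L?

Overall dilution factor = 3 × 2 × 6.010 × 40 × 50 = 7.21 × 10⁴.
861 mg/L / 7.21 × 10⁴ = 0.0119 mg/L = 11.9 μg/L.

11.9 μg/L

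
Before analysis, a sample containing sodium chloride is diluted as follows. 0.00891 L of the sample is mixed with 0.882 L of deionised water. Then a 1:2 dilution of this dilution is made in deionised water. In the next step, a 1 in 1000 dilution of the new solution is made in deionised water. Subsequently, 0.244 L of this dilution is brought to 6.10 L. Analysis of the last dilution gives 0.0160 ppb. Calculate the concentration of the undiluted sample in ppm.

Overall dilution factor = 99.99 × 2 × 1000 × 25 = 5.00 × 10⁶.
Original = 0.0160 ppb × 5.00 × 10⁶ = 8.00 × 10⁴ ppb = 80.0 ppm.

80.0 ppm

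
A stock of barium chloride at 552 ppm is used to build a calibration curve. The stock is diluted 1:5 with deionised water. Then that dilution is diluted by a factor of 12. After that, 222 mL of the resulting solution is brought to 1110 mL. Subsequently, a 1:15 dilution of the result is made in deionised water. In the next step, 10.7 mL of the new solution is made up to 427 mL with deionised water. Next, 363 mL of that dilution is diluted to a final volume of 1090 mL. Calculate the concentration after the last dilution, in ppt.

Overall dilution factor = 5 × 12 × 5 × 15 × 39.91 × 3.003 = 5.39 × 10⁵.
552 ppm / 5.39 × 10⁵ = 1.02 × 10⁻³ ppm = 1020 ppt.

1020 ppt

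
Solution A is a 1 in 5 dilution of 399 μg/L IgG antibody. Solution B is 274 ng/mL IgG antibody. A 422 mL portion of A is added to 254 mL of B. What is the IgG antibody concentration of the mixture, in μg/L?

153 μg/L

C_A = 399 μg/L / 5 = 79.8 μg/L.
C_B = 274 ng/mL = 274 μg/L.
C_mix = (C_A·V_A + C_B·V_B)/(V_A + V_B) = (79.8×422 + 274×254) / 676.0 = 153 μg/L.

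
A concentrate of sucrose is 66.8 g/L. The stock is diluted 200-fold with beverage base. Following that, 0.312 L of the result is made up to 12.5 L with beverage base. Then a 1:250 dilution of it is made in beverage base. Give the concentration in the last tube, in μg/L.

33.3 μg/L

Overall dilution factor = 200 × 40.06 × 250 = 2.00 × 10⁶.
66.8 g/L / 2.00 × 10⁶ = 3.33 × 10⁻⁵ g/L = 33.3 μg/L.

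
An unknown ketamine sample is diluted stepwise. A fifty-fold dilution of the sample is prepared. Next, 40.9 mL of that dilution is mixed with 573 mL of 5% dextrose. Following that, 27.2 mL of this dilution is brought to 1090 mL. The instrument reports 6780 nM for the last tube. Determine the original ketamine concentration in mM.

Overall dilution factor = 50 × 15.01 × 40.07 = 3.01 × 10⁴.
Original = 6780 nM × 3.01 × 10⁴ = 2.04 × 10⁸ nM = 204 mM.

204 mM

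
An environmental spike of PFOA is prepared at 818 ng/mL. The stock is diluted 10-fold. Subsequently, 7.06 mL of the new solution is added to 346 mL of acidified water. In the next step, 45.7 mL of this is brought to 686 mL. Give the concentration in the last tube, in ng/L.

Overall dilution factor = 10 × 50.01 × 15.01 = 7507.
818 ng/mL / 7507 = 0.109 ng/mL = 109 ng/L.

109 ng/L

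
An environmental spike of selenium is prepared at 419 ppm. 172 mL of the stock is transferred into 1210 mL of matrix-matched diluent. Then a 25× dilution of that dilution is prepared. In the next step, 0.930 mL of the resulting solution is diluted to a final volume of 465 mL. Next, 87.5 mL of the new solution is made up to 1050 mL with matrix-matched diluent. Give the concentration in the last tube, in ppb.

Overall dilution factor = 8.035 × 25 × 500 × 12 = 1.21 × 10⁶.
419 ppm / 1.21 × 10⁶ = 3.48 × 10⁻⁴ ppm = 0.348 ppb.

0.348 ppb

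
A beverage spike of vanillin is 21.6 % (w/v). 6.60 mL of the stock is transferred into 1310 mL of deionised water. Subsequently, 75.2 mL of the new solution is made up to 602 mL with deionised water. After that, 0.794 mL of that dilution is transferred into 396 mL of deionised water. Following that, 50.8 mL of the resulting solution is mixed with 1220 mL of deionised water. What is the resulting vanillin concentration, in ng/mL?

10.8 ng/mL

Overall dilution factor = 199.5 × 8.005 × 499.7 × 25.02 = 2.00 × 10⁷.
21.6 % (w/v) / 2.00 × 10⁷ = 1.08 × 10⁻⁶ % (w/v) = 10.8 ng/mL.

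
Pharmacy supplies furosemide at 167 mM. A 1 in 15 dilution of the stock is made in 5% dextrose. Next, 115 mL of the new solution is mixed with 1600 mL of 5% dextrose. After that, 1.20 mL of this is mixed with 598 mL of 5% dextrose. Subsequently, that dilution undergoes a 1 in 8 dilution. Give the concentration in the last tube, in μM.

Overall dilution factor = 15 × 14.91 × 499.3 × 8 = 8.94 × 10⁵.
167 mM / 8.94 × 10⁵ = 1.87 × 10⁻⁴ mM = 0.187 μM.

0.187 μM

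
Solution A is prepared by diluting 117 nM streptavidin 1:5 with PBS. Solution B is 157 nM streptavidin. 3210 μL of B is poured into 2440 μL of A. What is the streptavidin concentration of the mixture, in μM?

C_A = 117 nM / 5 = 23.4 nM.
C_mix = (C_A·V_A + C_B·V_B)/(V_A + V_B) = (23.4×2440 + 157×3210) / 5650 = 99.3 nM = 0.0993 μM.

0.0993 μM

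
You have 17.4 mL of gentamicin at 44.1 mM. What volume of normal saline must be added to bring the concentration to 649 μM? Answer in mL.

1160 mL

649 μM = 0.649 mM.
V₂ = C₁V₁/C₂ = 44.1 × 17.4 / 0.649 = 1182 mL.
Diluent to add = V₂ − V₁ = 1182 − 17.4 = 1160 mL.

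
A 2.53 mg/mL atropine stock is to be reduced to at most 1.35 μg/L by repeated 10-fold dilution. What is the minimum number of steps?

Need 10ⁿ ≥ 1.87 × 10⁶, so n ≥ log(1.87 × 10⁶)/log(10) = 6.27.
Minimum whole steps: n = 7.

7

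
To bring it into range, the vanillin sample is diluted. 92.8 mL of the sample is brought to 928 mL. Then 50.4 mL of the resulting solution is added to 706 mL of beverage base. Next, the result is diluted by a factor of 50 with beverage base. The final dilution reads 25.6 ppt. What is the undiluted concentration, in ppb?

192 ppb

Overall dilution factor = 10 × 15.01 × 50 = 7504.
Original = 25.6 ppt × 7504 = 1.92 × 10⁵ ppt = 192 ppb.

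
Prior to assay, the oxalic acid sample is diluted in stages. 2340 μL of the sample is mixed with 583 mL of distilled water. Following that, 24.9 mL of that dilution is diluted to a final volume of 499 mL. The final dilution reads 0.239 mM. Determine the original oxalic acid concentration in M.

1.20 M

Overall dilution factor = 250.1 × 20.04 = 5013.
Original = 0.239 mM × 5013 = 1198 mM = 1.20 M.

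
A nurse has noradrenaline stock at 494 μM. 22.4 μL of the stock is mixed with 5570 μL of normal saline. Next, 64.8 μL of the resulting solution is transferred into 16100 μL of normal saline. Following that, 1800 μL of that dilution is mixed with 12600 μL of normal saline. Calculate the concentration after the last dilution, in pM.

Overall dilution factor = 249.7 × 249.5 × 8 = 4.98 × 10⁵.
494 μM / 4.98 × 10⁵ = 9.91 × 10⁻⁴ μM = 991 pM.

991 pM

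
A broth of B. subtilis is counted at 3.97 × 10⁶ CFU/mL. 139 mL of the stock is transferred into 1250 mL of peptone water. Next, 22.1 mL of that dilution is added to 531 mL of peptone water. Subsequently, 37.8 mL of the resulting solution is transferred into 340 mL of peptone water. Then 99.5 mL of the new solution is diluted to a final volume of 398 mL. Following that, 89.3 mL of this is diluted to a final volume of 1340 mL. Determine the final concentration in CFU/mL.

Overall dilution factor = 9.993 × 25.03 × 9.995 × 4 × 15.01 = 1.50 × 10⁵.
3.97 × 10⁶ CFU/mL / 1.50 × 10⁵ = 26.5 CFU/mL.

26.5 CFU/mL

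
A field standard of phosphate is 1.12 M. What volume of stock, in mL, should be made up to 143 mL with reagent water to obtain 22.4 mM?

2.86 mL

22.4 mM = 0.0224 M.
V₁ = C₂V₂/C₁ = 0.0224 × 143 / 1.12 = 2.86 mL.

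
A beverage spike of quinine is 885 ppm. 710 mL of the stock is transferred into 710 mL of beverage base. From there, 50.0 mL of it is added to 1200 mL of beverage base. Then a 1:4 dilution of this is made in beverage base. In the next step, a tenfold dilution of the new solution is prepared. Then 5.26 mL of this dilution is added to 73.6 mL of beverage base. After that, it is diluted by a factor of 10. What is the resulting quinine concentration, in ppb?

Overall dilution factor = 2 × 25 × 4 × 10 × 14.99 × 10 = 3.00 × 10⁵.
885 ppm / 3.00 × 10⁵ = 2.95 × 10⁻³ ppm = 2.95 ppb.

2.95 ppb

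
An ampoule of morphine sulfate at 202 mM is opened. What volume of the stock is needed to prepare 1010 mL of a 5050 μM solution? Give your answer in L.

0.0252 L

5050 μM = 5.05 mM.
V₁ = C₂V₂/C₁ = 5.05 × 1010 / 202 = 25.2 mL = 0.0252 L.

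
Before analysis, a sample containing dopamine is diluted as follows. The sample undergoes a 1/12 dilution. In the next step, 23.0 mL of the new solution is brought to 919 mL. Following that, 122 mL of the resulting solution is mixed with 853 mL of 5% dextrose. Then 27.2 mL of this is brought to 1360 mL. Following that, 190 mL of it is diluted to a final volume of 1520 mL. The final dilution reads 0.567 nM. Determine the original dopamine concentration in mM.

Overall dilution factor = 12 × 39.96 × 7.992 × 50 × 8 = 1.53 × 10⁶.
Original = 0.567 nM × 1.53 × 10⁶ = 8.69 × 10⁵ nM = 0.869 mM.

0.869 mM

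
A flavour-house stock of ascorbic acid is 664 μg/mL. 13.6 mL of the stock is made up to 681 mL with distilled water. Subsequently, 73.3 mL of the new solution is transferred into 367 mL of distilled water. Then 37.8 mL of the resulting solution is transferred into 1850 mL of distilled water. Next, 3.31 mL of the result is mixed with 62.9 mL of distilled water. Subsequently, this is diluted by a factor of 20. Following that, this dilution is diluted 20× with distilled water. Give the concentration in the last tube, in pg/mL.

5.52 pg/mL

Overall dilution factor = 50.07 × 6.007 × 49.94 × 20.00 × 20 × 20 = 1.20 × 10⁸.
664 μg/mL / 1.20 × 10⁸ = 5.52 × 10⁻⁶ μg/mL = 5.52 pg/mL.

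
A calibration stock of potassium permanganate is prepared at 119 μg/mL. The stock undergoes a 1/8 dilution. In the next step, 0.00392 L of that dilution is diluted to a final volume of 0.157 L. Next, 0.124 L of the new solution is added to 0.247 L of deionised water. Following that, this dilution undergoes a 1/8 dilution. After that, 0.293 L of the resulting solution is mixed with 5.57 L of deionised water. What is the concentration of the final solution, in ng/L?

775 ng/L

Overall dilution factor = 8 × 40.05 × 2.992 × 8 × 20.01 = 1.53 × 10⁵.
119 μg/mL / 1.53 × 10⁵ = 7.75 × 10⁻⁴ μg/mL = 775 ng/L.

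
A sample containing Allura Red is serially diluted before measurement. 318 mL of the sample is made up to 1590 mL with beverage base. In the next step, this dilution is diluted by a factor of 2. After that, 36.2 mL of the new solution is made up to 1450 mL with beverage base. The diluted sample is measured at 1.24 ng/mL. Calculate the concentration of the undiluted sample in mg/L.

Overall dilution factor = 5 × 2 × 40.06 = 401.
Original = 1.24 ng/mL × 401 = 497 ng/mL = 0.497 mg/L.

0.497 mg/L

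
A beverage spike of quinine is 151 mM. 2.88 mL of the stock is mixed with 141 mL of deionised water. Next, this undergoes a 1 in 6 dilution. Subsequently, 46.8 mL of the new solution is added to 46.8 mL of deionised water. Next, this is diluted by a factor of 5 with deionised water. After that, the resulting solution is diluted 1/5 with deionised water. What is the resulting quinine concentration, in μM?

Overall dilution factor = 49.96 × 6 × 2 × 5 × 5 = 1.50 × 10⁴.
151 mM / 1.50 × 10⁴ = 0.0101 mM = 10.1 μM.

10.1 μM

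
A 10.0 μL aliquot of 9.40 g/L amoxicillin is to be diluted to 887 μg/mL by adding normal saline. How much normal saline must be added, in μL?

887 μg/mL = 0.887 g/L.
V₂ = C₁V₁/C₂ = 9.40 × 10.0 / 0.887 = 106 μL.
Diluent to add = V₂ − V₁ = 106 − 10.0 = 96.0 μL.

96.0 μL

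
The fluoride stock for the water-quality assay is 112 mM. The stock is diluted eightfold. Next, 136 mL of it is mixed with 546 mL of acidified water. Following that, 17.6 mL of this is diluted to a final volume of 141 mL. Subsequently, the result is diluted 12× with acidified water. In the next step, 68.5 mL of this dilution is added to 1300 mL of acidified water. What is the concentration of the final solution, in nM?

Overall dilution factor = 8 × 5.015 × 8.011 × 12 × 19.98 = 7.71 × 10⁴.
112 mM / 7.71 × 10⁴ = 1.45 × 10⁻³ mM = 1450 nM.

1450 nM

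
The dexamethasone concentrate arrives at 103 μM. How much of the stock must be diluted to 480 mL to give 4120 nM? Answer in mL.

4120 nM = 4.12 μM.
V₁ = C₂V₂/C₁ = 4.12 × 480 / 103 = 19.2 mL.

19.2 mL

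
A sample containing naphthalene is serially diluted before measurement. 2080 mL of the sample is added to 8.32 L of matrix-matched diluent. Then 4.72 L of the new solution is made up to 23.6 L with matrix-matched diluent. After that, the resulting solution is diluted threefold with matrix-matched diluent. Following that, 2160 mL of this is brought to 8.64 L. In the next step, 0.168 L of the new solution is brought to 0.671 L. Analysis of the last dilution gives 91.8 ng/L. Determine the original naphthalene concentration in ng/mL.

110 ng/mL

Overall dilution factor = 5 × 5 × 3 × 4 × 3.994 = 1198.
Original = 91.8 ng/L × 1198 = 1.10 × 10⁵ ng/L = 110 ng/mL.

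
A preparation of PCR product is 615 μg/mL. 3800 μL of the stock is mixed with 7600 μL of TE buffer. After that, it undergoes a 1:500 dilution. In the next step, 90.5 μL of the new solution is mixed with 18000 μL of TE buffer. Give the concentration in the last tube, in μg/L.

2.05 μg/L

Overall dilution factor = 3 × 500 × 199.9 = 3.00 × 10⁵.
615 μg/mL / 3.00 × 10⁵ = 2.05 × 10⁻³ μg/mL = 2.05 μg/L.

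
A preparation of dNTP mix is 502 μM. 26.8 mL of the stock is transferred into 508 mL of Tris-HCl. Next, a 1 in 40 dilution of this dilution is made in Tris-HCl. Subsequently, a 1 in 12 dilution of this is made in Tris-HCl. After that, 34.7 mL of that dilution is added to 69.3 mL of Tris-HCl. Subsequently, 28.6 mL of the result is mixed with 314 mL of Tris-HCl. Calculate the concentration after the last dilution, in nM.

Overall dilution factor = 19.96 × 40 × 12 × 2.997 × 11.98 = 3.44 × 10⁵.
502 μM / 3.44 × 10⁵ = 1.46 × 10⁻³ μM = 1.46 nM.

1.46 nM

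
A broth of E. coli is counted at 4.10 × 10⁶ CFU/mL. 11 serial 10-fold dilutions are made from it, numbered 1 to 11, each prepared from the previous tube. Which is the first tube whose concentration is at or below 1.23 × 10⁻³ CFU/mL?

tube 10

Tube n has concentration 4.10 × 10⁶ CFU/mL / 10ⁿ.
Need 10ⁿ ≥ 4.10 × 10⁶ CFU/mL / 1.23 × 10⁻³ CFU/mL = 3.33 × 10⁹, so n ≥ 9.52.
First such tube: n = 10.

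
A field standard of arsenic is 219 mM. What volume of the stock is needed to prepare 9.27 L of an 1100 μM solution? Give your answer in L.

1100 μM = 1.10 mM.
V₁ = C₂V₂/C₁ = 1.10 × 9.27 / 219 = 0.0466 L.

0.0466 L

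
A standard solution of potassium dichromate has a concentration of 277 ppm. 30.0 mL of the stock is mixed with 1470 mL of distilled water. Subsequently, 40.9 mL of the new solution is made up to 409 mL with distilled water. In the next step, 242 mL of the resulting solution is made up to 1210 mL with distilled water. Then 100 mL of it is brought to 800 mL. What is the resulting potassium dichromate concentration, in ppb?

13.8 ppb

Overall dilution factor = 50 × 10 × 5 × 8 = 2.00 × 10⁴.
277 ppm / 2.00 × 10⁴ = 0.0138 ppm = 13.8 ppb.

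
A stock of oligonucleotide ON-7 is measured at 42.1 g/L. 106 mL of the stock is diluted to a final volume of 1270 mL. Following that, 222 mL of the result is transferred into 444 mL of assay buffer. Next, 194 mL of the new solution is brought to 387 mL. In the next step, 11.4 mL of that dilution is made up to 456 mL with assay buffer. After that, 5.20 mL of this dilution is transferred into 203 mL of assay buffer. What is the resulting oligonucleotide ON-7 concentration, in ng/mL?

367 ng/mL

Overall dilution factor = 11.98 × 3 × 1.995 × 40 × 40.04 = 1.15 × 10⁵.
42.1 g/L / 1.15 × 10⁵ = 3.67 × 10⁻⁴ g/L = 367 ng/mL.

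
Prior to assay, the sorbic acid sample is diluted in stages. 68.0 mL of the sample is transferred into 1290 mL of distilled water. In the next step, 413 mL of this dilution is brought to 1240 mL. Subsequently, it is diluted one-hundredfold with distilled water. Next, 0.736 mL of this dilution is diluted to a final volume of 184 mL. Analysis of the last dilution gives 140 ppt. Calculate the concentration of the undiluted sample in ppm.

Overall dilution factor = 19.97 × 3.002 × 100 × 250 = 1.50 × 10⁶.
Original = 140 ppt × 1.50 × 10⁶ = 2.10 × 10⁸ ppt = 210 ppm.

210 ppm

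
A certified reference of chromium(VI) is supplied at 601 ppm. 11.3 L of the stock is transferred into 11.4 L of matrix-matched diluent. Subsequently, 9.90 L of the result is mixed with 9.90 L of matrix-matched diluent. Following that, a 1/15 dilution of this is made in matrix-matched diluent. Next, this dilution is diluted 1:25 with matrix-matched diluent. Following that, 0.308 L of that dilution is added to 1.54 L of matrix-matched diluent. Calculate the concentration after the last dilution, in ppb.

Overall dilution factor = 2.009 × 2 × 15 × 25 × 6 = 9040.
601 ppm / 9040 = 0.0665 ppm = 66.5 ppb.

66.5 ppb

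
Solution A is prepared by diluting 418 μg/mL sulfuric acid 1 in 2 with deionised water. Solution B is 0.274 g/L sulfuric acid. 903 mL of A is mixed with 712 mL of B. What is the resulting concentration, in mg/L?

238 mg/L

C_A = 418 μg/mL / 2 = 209 μg/mL.
C_B = 0.274 g/L = 274 μg/mL.
C_mix = (C_A·V_A + C_B·V_B)/(V_A + V_B) = (209×903 + 274×712) / 1615 = 238 μg/mL = 238 mg/L.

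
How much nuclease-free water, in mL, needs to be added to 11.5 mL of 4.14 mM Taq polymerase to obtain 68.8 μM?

68.8 μM = 0.0688 mM.
V₂ = C₁V₁/C₂ = 4.14 × 11.5 / 0.0688 = 692 mL.
Diluent to add = V₂ − V₁ = 692 − 11.5 = 681 mL.

681 mL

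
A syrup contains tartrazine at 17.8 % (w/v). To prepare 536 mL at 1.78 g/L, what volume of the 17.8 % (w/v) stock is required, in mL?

5.36 mL

1.78 g/L = 0.178 % (w/v).
V₁ = C₂V₂/C₁ = 0.178 × 536 / 17.8 = 5.36 mL.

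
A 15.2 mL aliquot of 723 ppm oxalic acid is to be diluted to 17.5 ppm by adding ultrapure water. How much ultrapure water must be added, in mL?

V₂ = C₁V₁/C₂ = 723 × 15.2 / 17.5 = 628 mL.
Diluent to add = V₂ − V₁ = 628 − 15.2 = 613 mL.

613 mL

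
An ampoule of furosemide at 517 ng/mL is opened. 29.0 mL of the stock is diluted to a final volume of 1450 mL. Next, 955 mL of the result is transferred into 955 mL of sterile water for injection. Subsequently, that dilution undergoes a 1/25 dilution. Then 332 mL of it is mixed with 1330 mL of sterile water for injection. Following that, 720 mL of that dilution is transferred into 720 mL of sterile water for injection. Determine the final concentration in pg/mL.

Overall dilution factor = 50 × 2 × 25 × 5.006 × 2 = 2.50 × 10⁴.
517 ng/mL / 2.50 × 10⁴ = 0.0207 ng/mL = 20.7 pg/mL.

20.7 pg/mL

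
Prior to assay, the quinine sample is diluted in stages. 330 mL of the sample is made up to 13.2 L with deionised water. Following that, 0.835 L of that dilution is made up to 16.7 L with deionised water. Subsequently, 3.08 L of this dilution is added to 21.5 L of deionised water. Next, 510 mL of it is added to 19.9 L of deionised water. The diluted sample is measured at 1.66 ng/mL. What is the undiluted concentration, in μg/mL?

424 μg/mL

Overall dilution factor = 40 × 20 × 7.981 × 40.02 = 2.56 × 10⁵.
Original = 1.66 ng/mL × 2.56 × 10⁵ = 4.24 × 10⁵ ng/mL = 424 μg/mL.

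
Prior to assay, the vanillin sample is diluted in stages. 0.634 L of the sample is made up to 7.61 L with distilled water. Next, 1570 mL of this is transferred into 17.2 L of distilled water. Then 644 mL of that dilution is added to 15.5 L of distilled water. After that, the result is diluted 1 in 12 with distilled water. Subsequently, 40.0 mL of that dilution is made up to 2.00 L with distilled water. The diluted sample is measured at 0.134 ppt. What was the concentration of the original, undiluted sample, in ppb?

Overall dilution factor = 12.00 × 11.96 × 25.07 × 12 × 50 = 2.16 × 10⁶.
Original = 0.134 ppt × 2.16 × 10⁶ = 2.89 × 10⁵ ppt = 289 ppb.

289 ppb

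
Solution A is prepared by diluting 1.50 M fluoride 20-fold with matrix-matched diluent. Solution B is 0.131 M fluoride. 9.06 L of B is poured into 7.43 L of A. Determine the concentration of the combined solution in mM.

106 mM

C_A = 1.50 M / 20 = 0.0750 M.
C_mix = (C_A·V_A + C_B·V_B)/(V_A + V_B) = (0.0750×7.43 + 0.131×9.06) / 16.49 = 0.106 M = 106 mM.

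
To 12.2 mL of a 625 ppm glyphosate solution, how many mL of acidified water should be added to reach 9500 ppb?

790 mL

9500 ppb = 9.50 ppm.
V₂ = C₁V₁/C₂ = 625 × 12.2 / 9.50 = 803 mL.
Diluent to add = V₂ − V₁ = 803 − 12.2 = 790 mL.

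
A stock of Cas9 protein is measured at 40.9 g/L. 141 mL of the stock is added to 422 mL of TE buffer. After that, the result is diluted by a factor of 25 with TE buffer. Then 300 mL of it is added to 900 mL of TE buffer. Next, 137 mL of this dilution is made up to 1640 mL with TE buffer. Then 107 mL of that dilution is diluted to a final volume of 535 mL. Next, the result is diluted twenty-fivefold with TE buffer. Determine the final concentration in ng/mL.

Overall dilution factor = 3.993 × 25 × 4 × 11.97 × 5 × 25 = 5.97 × 10⁵.
40.9 g/L / 5.97 × 10⁵ = 6.85 × 10⁻⁵ g/L = 68.5 ng/mL.

68.5 ng/mL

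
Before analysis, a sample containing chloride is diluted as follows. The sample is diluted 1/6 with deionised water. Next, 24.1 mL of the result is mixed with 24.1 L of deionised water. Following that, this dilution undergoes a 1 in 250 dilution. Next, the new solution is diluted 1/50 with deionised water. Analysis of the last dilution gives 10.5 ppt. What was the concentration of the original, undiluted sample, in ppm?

Overall dilution factor = 6 × 1001 × 250 × 50 = 7.51 × 10⁷.
Original = 10.5 ppt × 7.51 × 10⁷ = 7.88 × 10⁸ ppt = 788 ppm.

788 ppm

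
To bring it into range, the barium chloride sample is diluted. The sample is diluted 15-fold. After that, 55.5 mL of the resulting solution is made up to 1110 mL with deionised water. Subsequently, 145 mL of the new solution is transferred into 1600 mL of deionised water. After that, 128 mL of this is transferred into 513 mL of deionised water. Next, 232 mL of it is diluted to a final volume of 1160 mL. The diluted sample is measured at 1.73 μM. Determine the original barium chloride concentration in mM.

156 mM

Overall dilution factor = 15 × 20 × 12.03 × 5.008 × 5 = 9.04 × 10⁴.
Original = 1.73 μM × 9.04 × 10⁴ = 1.56 × 10⁵ μM = 156 mM.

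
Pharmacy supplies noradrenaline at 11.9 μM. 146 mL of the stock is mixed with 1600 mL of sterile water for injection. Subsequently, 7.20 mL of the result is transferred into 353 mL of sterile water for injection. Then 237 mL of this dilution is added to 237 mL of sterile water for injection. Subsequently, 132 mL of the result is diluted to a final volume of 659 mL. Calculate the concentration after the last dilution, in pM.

Overall dilution factor = 11.96 × 50.03 × 2 × 4.992 = 5974.
11.9 μM / 5974 = 1.99 × 10⁻³ μM = 1990 pM.

1990 pM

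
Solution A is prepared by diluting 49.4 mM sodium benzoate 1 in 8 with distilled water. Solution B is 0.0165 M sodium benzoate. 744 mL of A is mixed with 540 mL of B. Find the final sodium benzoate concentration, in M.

C_A = 49.4 mM / 8 = 6.17 mM.
C_B = 0.0165 M = 16.5 mM.
C_mix = (C_A·V_A + C_B·V_B)/(V_A + V_B) = (6.17×744 + 16.5×540) / 1284 = 10.5 mM = 0.0105 M.

0.0105 M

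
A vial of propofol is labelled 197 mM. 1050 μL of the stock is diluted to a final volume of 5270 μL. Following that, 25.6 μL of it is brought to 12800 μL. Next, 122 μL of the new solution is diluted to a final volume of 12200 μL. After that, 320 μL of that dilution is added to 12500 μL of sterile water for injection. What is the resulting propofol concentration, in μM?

Overall dilution factor = 5.019 × 500 × 100 × 40.06 = 1.01 × 10⁷.
197 mM / 1.01 × 10⁷ = 1.96 × 10⁻⁵ mM = 0.0196 μM.

0.0196 μM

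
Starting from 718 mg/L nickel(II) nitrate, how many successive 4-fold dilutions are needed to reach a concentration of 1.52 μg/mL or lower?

5

Need 4ⁿ ≥ 472, so n ≥ log(472)/log(4) = 4.44.
Minimum whole steps: n = 5.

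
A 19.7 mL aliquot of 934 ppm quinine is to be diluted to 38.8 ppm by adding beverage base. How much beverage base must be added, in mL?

V₂ = C₁V₁/C₂ = 934 × 19.7 / 38.8 = 474 mL.
Diluent to add = V₂ − V₁ = 474 − 19.7 = 455 mL.

455 mL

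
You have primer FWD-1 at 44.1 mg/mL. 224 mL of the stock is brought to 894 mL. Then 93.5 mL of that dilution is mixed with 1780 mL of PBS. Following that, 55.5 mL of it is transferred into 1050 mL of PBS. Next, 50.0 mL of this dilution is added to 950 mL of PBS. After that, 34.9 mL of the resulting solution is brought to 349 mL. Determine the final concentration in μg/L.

138 μg/L

Overall dilution factor = 3.991 × 20.04 × 19.92 × 20 × 10 = 3.19 × 10⁵.
44.1 mg/mL / 3.19 × 10⁵ = 1.38 × 10⁻⁴ mg/mL = 138 μg/L.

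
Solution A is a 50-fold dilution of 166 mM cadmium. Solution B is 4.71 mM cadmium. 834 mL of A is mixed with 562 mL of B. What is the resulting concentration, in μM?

C_A = 166 mM / 50 = 3.32 mM.
C_mix = (C_A·V_A + C_B·V_B)/(V_A + V_B) = (3.32×834 + 4.71×562) / 1396 = 3.88 mM = 3880 μM.

3880 μM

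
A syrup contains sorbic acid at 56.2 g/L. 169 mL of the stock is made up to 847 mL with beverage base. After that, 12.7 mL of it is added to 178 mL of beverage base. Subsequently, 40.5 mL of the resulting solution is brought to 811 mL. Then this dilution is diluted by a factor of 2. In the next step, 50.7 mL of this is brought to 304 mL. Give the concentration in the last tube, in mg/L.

3.11 mg/L

Overall dilution factor = 5.012 × 15.02 × 20.02 × 2 × 5.996 = 1.81 × 10⁴.
56.2 g/L / 1.81 × 10⁴ = 3.11 × 10⁻³ g/L = 3.11 mg/L.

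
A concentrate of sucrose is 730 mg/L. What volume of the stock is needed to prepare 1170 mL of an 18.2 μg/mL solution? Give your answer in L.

18.2 μg/mL = 18.2 mg/L.
V₁ = C₂V₂/C₁ = 18.2 × 1170 / 730 = 29.2 mL = 0.0292 L.

0.0292 L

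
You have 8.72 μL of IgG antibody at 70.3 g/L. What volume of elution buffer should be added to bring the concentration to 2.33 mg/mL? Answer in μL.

254 μL

2.33 mg/mL = 2.33 g/L.
V₂ = C₁V₁/C₂ = 70.3 × 8.72 / 2.33 = 263 μL.
Diluent to add = V₂ − V₁ = 263 − 8.72 = 254 μL.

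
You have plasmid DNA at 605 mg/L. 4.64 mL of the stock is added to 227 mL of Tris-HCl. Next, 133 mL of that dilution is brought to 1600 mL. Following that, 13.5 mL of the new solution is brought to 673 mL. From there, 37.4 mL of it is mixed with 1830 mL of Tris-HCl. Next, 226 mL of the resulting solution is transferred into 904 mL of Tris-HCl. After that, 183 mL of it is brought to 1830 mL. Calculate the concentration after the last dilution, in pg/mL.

Overall dilution factor = 49.92 × 12.03 × 49.85 × 49.93 × 5 × 10 = 7.47 × 10⁷.
605 mg/L / 7.47 × 10⁷ = 8.09 × 10⁻⁶ mg/L = 8.09 pg/mL.

8.09 pg/mL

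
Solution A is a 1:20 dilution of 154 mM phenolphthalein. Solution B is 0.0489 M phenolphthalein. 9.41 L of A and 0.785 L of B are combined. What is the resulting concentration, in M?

C_A = 154 mM / 20 = 7.70 mM.
C_B = 0.0489 M = 48.9 mM.
C_mix = (C_A·V_A + C_B·V_B)/(V_A + V_B) = (7.70×9.41 + 48.9×0.785) / 10.20 = 10.9 mM = 0.0109 M.

0.0109 M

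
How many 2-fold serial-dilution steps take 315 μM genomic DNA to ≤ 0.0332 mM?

4

Need 2ⁿ ≥ 9.49, so n ≥ log(9.49)/log(2) = 3.25.
Minimum whole steps: n = 4.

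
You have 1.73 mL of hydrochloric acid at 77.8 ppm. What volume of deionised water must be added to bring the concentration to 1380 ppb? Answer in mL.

95.8 mL

1380 ppb = 1.38 ppm.
V₂ = C₁V₁/C₂ = 77.8 × 1.73 / 1.38 = 97.5 mL.
Diluent to add = V₂ − V₁ = 97.5 − 1.73 = 95.8 mL.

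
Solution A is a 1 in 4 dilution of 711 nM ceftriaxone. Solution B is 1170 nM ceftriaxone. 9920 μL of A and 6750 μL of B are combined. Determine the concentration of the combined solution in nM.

C_A = 711 nM / 4 = 178 nM.
C_mix = (C_A·V_A + C_B·V_B)/(V_A + V_B) = (178×9920 + 1170×6750) / 16670 = 580 nM.

580 nM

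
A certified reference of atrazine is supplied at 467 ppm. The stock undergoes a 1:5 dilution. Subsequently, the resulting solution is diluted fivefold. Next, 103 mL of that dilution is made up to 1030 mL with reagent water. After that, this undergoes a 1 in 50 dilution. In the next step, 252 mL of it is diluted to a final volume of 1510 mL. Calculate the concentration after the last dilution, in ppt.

Overall dilution factor = 5 × 5 × 10 × 50 × 5.992 = 7.49 × 10⁴.
467 ppm / 7.49 × 10⁴ = 6.23 × 10⁻³ ppm = 6230 ppt.

6230 ppt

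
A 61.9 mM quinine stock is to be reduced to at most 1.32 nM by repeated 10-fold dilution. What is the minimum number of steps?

Need 10ⁿ ≥ 4.69 × 10⁷, so n ≥ log(4.69 × 10⁷)/log(10) = 7.67.
Minimum whole steps: n = 8.

8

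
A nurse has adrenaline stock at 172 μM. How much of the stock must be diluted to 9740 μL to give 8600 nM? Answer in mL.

8600 nM = 8.60 μM.
V₁ = C₂V₂/C₁ = 8.60 × 9740 / 172 = 487 μL = 0.487 mL.

0.487 mL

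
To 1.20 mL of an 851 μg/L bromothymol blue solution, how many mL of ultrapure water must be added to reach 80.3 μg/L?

V₂ = C₁V₁/C₂ = 851 × 1.20 / 80.3 = 12.7 mL.
Diluent to add = V₂ − V₁ = 12.7 − 1.20 = 11.5 mL.

11.5 mL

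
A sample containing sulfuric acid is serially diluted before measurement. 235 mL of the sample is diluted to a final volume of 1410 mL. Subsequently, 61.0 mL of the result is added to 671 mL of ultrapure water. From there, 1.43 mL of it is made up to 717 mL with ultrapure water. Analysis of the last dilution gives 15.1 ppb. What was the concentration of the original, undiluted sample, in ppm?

545 ppm

Overall dilution factor = 6 × 12 × 501.4 = 3.61 × 10⁴.
Original = 15.1 ppb × 3.61 × 10⁴ = 5.45 × 10⁵ ppb = 545 ppm.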